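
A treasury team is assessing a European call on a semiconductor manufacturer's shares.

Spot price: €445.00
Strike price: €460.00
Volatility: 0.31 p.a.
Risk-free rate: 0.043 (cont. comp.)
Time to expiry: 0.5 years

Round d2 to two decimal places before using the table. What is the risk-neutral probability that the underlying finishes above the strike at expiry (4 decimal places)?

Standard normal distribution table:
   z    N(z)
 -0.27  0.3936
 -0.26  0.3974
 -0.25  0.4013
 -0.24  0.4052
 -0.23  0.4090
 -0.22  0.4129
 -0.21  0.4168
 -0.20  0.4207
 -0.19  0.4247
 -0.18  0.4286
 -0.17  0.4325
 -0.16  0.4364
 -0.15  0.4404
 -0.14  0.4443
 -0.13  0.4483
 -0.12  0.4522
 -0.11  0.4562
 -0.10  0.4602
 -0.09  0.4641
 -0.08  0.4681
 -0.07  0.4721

σ√T = 0.31 × 0.7071 = 0.2192
d₁ = [ln(445/460) + (0.043 + ½·0.31²)·0.5] / (σ√T) = (-0.0332 + 0.0455) / 0.2192 = 0.0564 ⇒ 0.06
d₂ = 0.0564 − 0.2192 = -0.1628 ⇒ -0.16
Risk-neutral Pr[S_T > K] = N(d₂) = N(-0.16) = 0.4364

0.4364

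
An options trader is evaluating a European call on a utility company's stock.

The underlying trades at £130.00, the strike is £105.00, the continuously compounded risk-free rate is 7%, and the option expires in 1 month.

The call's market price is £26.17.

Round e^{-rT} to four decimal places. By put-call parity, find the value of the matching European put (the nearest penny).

£0.56

e^(−rT) = e^(−0.07·0.08333) = 0.9942
Put-call parity: C − P = S − K·e^(−rT) = 130 − 105·0.9942 = 130 − 104.3910 = 25.6090
P = C − (C − P) = 26.17 − (25.6090) = 0.5610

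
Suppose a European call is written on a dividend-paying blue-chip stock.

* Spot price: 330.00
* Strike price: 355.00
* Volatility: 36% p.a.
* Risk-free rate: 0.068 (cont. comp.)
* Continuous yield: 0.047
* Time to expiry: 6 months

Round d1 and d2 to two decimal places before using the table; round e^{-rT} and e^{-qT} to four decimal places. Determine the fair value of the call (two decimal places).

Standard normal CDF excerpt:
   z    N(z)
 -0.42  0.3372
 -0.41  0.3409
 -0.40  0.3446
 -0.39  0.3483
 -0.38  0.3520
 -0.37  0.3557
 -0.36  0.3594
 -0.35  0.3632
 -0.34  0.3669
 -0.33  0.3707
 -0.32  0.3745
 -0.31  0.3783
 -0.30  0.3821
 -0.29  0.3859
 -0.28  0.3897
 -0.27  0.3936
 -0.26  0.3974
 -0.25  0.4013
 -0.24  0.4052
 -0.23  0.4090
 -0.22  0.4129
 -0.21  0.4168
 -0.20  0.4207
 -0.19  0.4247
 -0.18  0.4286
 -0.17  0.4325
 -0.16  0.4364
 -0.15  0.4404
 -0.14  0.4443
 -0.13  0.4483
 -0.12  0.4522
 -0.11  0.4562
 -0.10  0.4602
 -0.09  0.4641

σ√T = 0.36·√0.5 = 0.2546
d₁ = [ln(330/355) + (0.068 − 0.047 + 0.36²/2)·0.5] / 0.2546 = [-0.0730 + 0.0429] / 0.2546 = -0.1183 → -0.12
d₂ = d₁ − σ√T = -0.1183 − 0.2546 = -0.3729 → -0.37
exp(−qT) = exp(−0.047·0.5) = 0.9768;  exp(−rT) = exp(−0.068·0.5) = 0.9666
N(d₁) = N(-0.12) = 0.4522;  N(d₂) = N(-0.37) = 0.3557
C = 330·0.9768·0.4522 − 355·0.9666·0.3557 = 145.7640 − 122.0560 = 23.7080

23.71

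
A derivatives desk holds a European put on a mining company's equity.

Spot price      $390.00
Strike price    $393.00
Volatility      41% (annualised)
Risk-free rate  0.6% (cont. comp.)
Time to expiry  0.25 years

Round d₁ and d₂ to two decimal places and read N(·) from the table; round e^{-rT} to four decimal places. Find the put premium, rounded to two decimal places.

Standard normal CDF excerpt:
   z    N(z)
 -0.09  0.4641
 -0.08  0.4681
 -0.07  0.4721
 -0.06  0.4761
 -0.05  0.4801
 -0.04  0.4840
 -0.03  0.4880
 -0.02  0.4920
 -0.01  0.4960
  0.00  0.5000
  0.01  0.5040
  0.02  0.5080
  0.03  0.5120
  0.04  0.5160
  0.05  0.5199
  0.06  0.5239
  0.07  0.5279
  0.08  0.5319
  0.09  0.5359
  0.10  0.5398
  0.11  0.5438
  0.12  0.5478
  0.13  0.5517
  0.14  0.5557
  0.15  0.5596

$32.37

σ√T = 0.41 × 0.5000 = 0.2050
ln(S/K) + (r + σ²/2)T = ln(390/393) + (0.006 + 0.41²/2)·0.25 = -0.0077 + 0.0225 = 0.0148
d₁ = 0.0148 / 0.2050 = 0.0724 → 0.07
d₂ = d₁ − σ√T = 0.0724 − 0.2050 = -0.1326 → -0.13
e^(−rT) = e^(−0.006·0.25) = 0.9985
P = 393·0.9985·N(0.13) − 390·N(-0.07) = 393·0.9985·0.5517 − 390·0.4721 = 216.4929 − 184.1190 = 32.3739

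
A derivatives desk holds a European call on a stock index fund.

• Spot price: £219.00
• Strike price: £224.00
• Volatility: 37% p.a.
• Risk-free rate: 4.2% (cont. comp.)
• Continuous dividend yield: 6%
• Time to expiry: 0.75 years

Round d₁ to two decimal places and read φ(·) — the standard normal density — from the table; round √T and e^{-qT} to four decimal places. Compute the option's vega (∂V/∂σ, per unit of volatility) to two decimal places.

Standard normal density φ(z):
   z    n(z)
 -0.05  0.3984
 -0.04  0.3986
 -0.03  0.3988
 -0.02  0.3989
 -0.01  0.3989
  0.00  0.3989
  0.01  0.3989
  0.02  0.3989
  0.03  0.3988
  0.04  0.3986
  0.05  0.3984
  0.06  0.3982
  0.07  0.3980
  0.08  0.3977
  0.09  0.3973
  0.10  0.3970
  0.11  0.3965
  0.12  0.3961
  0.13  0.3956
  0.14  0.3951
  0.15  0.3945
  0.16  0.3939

72.23

σ√T = 0.37 × 0.8660 = 0.3204
d₁ = [ln(219/224) + (0.042 − 0.06 + 0.37²/2)·0.75] / 0.3204 = [-0.0226 + 0.0378] / 0.3204 = 0.0476 ⇒ 0.05
√T = √0.75 = 0.8660
φ(d₁) = φ(0.05) = 0.3984
exp(−qT) = exp(−0.06·0.75) = 0.9560
vega = S·exp(−qT)·φ(d₁)·√T = 219·0.9560·0.3984·0.8660 = 72.2336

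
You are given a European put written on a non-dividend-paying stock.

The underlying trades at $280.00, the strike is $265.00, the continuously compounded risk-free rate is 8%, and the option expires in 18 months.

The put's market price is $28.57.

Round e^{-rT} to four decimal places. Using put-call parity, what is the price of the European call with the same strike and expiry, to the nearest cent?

$73.54

e^(−rT) = e^(−0.08·1.5) = 0.8869
Put-call parity: C − P = S − K·e^(−rT) = 280 − 265·0.8869 = 280 − 235.0285 = 44.9715
C = P + (C − P) = 28.57 + (44.9715) = 73.5415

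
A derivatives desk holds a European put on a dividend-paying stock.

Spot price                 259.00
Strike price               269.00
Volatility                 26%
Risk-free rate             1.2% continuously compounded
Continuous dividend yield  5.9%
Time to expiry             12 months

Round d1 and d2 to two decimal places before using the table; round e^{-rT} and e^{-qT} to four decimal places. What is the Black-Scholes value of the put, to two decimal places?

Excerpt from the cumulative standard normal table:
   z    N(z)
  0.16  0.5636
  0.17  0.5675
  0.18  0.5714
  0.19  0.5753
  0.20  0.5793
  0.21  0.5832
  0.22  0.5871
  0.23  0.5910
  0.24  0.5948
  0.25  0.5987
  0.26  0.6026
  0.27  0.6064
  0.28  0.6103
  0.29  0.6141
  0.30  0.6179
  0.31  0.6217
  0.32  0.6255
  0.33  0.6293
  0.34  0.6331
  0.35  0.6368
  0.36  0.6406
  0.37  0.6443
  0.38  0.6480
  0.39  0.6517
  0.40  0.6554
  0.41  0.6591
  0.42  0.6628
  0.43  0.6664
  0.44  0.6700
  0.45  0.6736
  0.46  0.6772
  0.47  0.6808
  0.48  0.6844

σ√T = 0.26·√1 = 0.2600
ln(S/K) + (r − q + σ²/2)T = ln(259/269) + (0.012 − 0.059 + 0.26²/2)·1 = -0.0379 − 0.0132 = -0.0511
d₁ = -0.0511 / 0.2600 = -0.1965 → -0.20
d₂ = d₁ − σ√T = -0.1965 − 0.2600 = -0.4565 → -0.46
exp(−qT) = exp(−0.059·1) = 0.9427;  exp(−rT) = exp(−0.012·1) = 0.9881
P = 269·0.9881·N(0.46) − 259·0.9427·N(0.20) = 269·0.9881·0.6772 − 259·0.9427·0.5793 = 179.9990 − 141.4415 = 38.5575

38.56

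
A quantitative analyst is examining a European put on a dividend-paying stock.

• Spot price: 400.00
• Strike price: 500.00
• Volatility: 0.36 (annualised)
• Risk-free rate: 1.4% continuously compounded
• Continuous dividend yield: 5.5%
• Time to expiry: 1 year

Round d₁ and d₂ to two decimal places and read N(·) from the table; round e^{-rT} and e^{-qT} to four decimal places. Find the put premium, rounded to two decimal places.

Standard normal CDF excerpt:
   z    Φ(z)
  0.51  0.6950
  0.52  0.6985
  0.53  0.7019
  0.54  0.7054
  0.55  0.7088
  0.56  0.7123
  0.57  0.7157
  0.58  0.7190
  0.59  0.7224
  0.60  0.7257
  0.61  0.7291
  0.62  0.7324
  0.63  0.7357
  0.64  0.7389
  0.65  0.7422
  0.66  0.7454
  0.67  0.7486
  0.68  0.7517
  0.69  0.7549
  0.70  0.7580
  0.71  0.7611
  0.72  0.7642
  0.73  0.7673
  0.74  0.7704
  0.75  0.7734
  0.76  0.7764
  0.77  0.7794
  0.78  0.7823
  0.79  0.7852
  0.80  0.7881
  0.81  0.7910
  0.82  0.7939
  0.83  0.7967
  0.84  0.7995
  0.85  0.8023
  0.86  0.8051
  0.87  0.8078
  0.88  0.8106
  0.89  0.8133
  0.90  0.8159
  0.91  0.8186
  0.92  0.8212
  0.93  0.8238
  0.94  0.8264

135.26

σ√T = 0.36·√1 = 0.3600
d₁ = [ln(400/500) + (0.014 − 0.055 + 0.36²/2)·1] / 0.3600 = [-0.2231 + 0.0238] / 0.3600 = -0.5537 which rounds to -0.55
d₂ = d₁ − σ√T = -0.5537 − 0.3600 = -0.9137 which rounds to -0.91
exp(−qT) = exp(−0.055·1) = 0.9465;  exp(−rT) = exp(−0.014·1) = 0.9861
P = 500·0.9861·N(0.91) − 400·0.9465·N(0.55) = 500·0.9861·0.8186 − 400·0.9465·0.7088 = 403.6107 − 268.3517 = 135.2591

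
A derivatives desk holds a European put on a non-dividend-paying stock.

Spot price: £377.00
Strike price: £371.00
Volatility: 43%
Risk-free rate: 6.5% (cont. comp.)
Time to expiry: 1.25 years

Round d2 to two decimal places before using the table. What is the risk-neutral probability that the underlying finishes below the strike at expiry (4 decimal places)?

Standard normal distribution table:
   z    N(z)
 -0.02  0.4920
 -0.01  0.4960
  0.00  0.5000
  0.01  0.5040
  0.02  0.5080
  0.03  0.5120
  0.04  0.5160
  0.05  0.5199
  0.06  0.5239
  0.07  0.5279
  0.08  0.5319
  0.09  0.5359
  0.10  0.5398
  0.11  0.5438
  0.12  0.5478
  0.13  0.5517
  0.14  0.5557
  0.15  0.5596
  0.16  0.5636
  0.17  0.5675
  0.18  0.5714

0.5160

T = 1.25;  σ√T = 0.4808
d₁ = [ln(377/371) + (0.065 + ½·0.43²)·1.25] / (σ√T) = (0.0160 + 0.1968) / 0.4808 = 0.4428 ≈ 0.44
d₂ = 0.4428 − 0.4808 = -0.0380 ≈ -0.04
Risk-neutral Pr[S_T < K] = N(−d₂) = N(0.04) = 0.5160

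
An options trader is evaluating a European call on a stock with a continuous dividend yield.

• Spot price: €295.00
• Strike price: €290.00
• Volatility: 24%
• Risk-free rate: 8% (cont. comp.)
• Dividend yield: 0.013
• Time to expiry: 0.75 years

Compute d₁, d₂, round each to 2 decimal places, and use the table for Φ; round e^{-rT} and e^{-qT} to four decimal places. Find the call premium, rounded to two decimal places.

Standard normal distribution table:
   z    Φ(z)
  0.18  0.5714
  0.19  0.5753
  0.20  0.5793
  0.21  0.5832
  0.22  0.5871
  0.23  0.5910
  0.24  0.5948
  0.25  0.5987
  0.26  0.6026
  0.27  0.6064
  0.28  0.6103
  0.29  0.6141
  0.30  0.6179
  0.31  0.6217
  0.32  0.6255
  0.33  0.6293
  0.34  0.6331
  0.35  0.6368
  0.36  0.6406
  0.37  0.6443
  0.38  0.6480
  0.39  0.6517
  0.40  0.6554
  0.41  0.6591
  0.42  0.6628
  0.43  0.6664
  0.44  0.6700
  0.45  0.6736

€34.33

σ√T = 0.24 × 0.8660 = 0.2078
d₁ = [ln(295/290) + (0.08 − 0.013 + 0.24²/2)·0.75] / 0.2078 = [0.0171 + 0.0718] / 0.2078 = 0.4279 which rounds to 0.43
d₂ = d₁ − σ√T = 0.4279 − 0.2078 = 0.2201 which rounds to 0.22
exp(−qT) = exp(−0.013·0.75) = 0.9903;  exp(−rT) = exp(−0.08·0.75) = 0.9418
N(d₁) = N(0.43) = 0.6664;  N(d₂) = N(0.22) = 0.5871
C = 295·0.9903·0.6664 − 290·0.9418·0.5871 = 194.6811 − 160.3499 = 34.3312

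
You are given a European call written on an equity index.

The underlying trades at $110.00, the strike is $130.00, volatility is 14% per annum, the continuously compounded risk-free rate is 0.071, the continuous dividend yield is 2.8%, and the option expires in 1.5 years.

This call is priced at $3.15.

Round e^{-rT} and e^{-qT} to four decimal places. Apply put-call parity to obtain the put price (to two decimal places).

exp(−qT) = exp(−0.028·1.5) = 0.9589;  exp(−rT) = exp(−0.071·1.5) = 0.8990
Put-call parity: C − P = S·e^(−qT) − K·e^(−rT) = 110·0.9589 − 130·0.8990 = 105.4790 − 116.8700 = -11.3910
P = C − (C − P) = 3.15 − (-11.3910) = 14.5410

$14.54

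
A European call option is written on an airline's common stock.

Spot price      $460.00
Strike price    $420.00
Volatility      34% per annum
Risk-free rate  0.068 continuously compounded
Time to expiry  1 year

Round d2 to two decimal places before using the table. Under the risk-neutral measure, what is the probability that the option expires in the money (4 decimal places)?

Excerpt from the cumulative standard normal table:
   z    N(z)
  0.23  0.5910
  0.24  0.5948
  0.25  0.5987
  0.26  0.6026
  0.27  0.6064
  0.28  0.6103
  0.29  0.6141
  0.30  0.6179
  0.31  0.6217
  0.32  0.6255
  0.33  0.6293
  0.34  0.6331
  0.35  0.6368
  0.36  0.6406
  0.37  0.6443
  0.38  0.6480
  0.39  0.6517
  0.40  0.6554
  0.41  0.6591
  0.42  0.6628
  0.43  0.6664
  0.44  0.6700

σ√T = 0.34·√1 = 0.3400
ln(S/K) + (r + σ²/2)T = ln(460/420) + (0.068 + 0.34²/2)·1 = 0.0910 + 0.1258 = 0.2168
d₁ = 0.2168 / 0.3400 = 0.6376 ⇒ 0.64
d₂ = d₁ − σ√T = 0.6376 − 0.3400 = 0.2976 ⇒ 0.30
Pr(exercise) under Q = N(d₂) = 0.6179

0.6179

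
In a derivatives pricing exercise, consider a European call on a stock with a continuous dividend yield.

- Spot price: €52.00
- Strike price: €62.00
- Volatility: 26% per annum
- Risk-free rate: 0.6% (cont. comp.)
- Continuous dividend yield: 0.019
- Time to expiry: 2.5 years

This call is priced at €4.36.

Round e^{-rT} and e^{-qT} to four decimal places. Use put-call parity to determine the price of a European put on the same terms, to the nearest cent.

exp(−qT) = exp(−0.019·2.5) = 0.9536;  exp(−rT) = exp(−0.006·2.5) = 0.9851
Put-call parity: C − P = S·e^(−qT) − K·e^(−rT) = 52·0.9536 − 62·0.9851 = 49.5872 − 61.0762 = -11.4890
P = C − (C − P) = 4.36 − (-11.4890) = 15.8490

€15.85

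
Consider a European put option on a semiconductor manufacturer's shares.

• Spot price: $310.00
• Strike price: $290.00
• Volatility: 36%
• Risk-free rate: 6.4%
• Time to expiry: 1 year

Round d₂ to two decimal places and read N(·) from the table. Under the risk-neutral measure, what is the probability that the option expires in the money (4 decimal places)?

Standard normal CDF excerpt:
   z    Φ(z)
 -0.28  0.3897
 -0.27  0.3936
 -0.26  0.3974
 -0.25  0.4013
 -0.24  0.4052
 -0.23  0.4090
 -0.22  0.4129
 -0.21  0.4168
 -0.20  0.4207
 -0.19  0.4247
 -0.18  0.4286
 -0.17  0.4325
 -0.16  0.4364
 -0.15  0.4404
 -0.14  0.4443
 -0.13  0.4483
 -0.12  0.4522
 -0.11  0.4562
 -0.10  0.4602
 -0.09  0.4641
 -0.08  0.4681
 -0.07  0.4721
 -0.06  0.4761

0.4286

σ√T = 0.36 × 1.0000 = 0.3600
d₁ = [ln(310/290) + (0.064 + ½·0.36²)·1] / (σ√T) = (0.0667 + 0.1288) / 0.3600 = 0.5430 ⇒ 0.54
d₂ = 0.5430 − 0.3600 = 0.1830 ⇒ 0.18
Risk-neutral Pr[S_T < K] = N(−d₂) = N(-0.18) = 0.4286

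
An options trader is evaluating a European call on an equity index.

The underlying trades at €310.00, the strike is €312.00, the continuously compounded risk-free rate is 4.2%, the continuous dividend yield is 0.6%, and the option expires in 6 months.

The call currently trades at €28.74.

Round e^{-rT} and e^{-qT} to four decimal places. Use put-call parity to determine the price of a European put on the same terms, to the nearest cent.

€25.18

e^(−qT) = e^(−0.006·0.5) = 0.9970;  e^(−rT) = e^(−0.042·0.5) = 0.9792
Put-call parity: C − P = S·e^(−qT) − K·e^(−rT) = 310·0.9970 − 312·0.9792 = 309.0700 − 305.5104 = 3.5596
P = C − (C − P) = 28.74 − (3.5596) = 25.1804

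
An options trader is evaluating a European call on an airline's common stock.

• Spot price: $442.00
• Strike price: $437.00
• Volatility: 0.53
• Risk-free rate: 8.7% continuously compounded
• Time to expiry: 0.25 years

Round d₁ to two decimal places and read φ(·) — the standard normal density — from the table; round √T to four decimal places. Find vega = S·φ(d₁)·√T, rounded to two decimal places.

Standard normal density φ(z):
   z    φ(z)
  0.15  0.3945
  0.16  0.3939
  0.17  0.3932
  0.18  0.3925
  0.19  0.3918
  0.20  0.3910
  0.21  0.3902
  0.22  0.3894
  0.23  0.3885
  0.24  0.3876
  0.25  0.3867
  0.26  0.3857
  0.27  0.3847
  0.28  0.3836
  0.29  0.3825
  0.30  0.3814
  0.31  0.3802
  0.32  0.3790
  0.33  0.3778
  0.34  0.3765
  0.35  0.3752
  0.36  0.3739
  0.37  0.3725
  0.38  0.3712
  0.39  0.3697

85.24

σ√T = 0.53·√0.25 = 0.2650
d₁ = [ln(442/437) + (0.087 + 0.53²/2)·0.25] / 0.2650 = [0.0114 + 0.0569] / 0.2650 = 0.2575 ⇒ 0.26
√T = √0.25 = 0.5000
φ(d₁) = φ(0.26) = 0.3857
vega = S·φ(d₁)·√T = 442·0.3857·0.5000 = 85.2397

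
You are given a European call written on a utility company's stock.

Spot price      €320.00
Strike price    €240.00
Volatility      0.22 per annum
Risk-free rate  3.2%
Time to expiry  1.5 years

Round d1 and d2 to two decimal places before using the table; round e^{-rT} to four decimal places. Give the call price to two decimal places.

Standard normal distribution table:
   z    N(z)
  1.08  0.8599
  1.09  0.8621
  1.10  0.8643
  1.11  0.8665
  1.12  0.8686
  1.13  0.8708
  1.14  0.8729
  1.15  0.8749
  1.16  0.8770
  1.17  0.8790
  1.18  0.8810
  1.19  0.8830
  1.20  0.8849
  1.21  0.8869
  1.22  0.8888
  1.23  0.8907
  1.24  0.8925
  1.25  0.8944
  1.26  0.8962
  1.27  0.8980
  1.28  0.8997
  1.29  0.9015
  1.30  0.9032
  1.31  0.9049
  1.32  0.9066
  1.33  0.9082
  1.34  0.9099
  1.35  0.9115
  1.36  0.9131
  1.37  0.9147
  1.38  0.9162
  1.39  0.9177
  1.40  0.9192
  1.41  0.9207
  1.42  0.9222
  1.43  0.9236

€94.98

σ√T = 0.22 × 1.2247 = 0.2694
ln(S/K) + (r + σ²/2)T = ln(320/240) + (0.032 + 0.22²/2)·1.5 = 0.2877 + 0.0843 = 0.3720
d₁ = 0.3720 / 0.2694 = 1.3806 ≈ 1.38
d₂ = d₁ − σ√T = 1.3806 − 0.2694 = 1.1111 ≈ 1.11
exp(−rT) = exp(−0.032·1.5) = 0.9531
N(d₁) = N(1.38) = 0.9162;  N(d₂) = N(1.11) = 0.8665
C = 320·0.9162 − 240·0.9531·0.8665 = 293.1840 − 198.2067 = 94.9773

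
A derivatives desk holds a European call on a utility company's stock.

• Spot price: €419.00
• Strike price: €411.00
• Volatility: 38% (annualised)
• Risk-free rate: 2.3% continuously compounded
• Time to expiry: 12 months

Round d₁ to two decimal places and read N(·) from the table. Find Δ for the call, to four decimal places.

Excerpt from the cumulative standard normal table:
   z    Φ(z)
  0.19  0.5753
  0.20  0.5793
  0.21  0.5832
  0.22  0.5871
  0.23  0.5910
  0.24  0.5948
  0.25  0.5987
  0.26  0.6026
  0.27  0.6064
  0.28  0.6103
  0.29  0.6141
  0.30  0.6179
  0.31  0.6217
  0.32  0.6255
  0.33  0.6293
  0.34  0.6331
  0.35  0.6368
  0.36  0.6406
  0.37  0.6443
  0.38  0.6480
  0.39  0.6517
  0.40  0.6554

0.6179

T = 1;  σ√T = 0.3800
d₁ = [ln(419/411) + (0.023 + ½·0.38²)·1] / (σ√T) = (0.0193 + 0.0952) / 0.3800 = 0.3013 which rounds to 0.30
N(d₁) = N(0.30) = 0.6179
Δ_call = N(d₁) = 0.6179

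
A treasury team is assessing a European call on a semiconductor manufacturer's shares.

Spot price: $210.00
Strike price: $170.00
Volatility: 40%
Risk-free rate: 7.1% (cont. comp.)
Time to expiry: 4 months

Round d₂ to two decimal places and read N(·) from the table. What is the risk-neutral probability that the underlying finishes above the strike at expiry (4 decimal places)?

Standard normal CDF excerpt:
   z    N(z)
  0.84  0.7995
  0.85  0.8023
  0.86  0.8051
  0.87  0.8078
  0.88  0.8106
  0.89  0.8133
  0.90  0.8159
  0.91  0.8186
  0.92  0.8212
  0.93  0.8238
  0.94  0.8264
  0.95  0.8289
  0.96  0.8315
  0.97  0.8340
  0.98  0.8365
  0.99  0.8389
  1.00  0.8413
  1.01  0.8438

0.8159

σ√T = 0.4·√0.3333 = 0.2309
ln(S/K) + (r + σ²/2)T = ln(210/170) + (0.071 + 0.4²/2)·0.3333 = 0.2113 + 0.0503 = 0.2616
d₁ = 0.2616 / 0.2309 = 1.1329 → 1.13
d₂ = d₁ − σ√T = 1.1329 − 0.2309 = 0.9020 → 0.90
Pr(exercise) under Q = N(d₂) = 0.8159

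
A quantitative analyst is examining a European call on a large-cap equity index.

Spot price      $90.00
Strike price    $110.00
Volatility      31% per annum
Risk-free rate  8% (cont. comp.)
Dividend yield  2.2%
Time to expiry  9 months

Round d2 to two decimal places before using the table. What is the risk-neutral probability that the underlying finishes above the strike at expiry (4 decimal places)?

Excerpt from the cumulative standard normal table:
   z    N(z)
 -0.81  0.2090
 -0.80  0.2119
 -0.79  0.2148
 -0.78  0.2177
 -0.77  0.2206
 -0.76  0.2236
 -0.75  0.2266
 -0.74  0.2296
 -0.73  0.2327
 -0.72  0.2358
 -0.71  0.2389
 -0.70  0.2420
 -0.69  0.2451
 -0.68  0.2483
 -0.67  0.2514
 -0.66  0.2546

0.2358

σ√T = 0.31 × 0.8660 = 0.2685
d₁ = [ln(90/110) + (0.08 − 0.022 + ½·0.31²)·0.75] / (σ√T) = (-0.2007 + 0.0795) / 0.2685 = -0.4512 ⇒ -0.45
d₂ = -0.4512 − 0.2685 = -0.7197 ⇒ -0.72
Risk-neutral Pr[S_T > K] = N(d₂) = N(-0.72) = 0.2358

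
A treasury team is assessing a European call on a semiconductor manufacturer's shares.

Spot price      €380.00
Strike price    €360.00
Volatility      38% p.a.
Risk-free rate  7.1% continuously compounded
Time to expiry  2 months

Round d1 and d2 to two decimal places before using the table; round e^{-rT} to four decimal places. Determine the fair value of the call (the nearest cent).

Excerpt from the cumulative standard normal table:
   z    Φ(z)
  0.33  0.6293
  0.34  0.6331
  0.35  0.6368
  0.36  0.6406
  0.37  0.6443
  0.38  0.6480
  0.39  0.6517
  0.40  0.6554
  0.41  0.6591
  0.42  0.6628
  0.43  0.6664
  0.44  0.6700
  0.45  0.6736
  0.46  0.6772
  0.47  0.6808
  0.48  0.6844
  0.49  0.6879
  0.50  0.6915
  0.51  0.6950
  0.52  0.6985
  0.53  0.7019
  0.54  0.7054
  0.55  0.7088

σ√T = 0.38·√0.1667 = 0.1551
d₁ = [ln(380/360) + (0.071 + ½·0.38²)·0.1667] / (σ√T) = (0.0541 + 0.0239) / 0.1551 = 0.5024 which rounds to 0.50
d₂ = 0.5024 − 0.1551 = 0.3472 which rounds to 0.35
e^(−rT) = e^(−0.071·0.1667) = 0.9882
N(d₁) = N(0.50) = 0.6915;  N(d₂) = N(0.35) = 0.6368
C = 380·0.6915 − 360·0.9882·0.6368 = 262.7700 − 226.5429 = 36.2271

€36.23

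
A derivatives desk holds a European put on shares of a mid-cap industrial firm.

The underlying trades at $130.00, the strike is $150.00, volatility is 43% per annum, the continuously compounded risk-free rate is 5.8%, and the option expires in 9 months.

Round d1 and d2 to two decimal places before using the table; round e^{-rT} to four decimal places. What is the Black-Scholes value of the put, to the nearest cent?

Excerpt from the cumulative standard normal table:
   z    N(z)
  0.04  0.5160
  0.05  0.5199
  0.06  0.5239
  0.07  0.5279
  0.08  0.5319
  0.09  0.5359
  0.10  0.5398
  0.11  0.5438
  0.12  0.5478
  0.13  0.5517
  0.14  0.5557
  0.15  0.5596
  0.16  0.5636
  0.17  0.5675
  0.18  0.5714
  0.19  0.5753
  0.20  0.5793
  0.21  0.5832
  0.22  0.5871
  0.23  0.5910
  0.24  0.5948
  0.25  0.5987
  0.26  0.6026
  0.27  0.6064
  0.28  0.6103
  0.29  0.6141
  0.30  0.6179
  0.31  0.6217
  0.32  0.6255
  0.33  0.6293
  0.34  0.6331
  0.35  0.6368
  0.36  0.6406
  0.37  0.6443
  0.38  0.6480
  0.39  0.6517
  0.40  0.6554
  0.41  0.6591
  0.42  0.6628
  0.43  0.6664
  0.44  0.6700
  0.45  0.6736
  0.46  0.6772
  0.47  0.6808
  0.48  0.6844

T = 0.75;  σ√T = 0.3724
d₁ = [ln(130/150) + (0.058 + 0.43²/2)·0.75] / 0.3724 = [-0.1431 + 0.1128] / 0.3724 = -0.0813 → -0.08
d₂ = d₁ − σ√T = -0.0813 − 0.3724 = -0.4537 → -0.45
e^(−rT) = e^(−0.058·0.75) = 0.9574
P = 150·0.9574·N(0.45) − 130·N(0.08) = 150·0.9574·0.6736 − 130·0.5319 = 96.7357 − 69.1470 = 27.5887

$27.59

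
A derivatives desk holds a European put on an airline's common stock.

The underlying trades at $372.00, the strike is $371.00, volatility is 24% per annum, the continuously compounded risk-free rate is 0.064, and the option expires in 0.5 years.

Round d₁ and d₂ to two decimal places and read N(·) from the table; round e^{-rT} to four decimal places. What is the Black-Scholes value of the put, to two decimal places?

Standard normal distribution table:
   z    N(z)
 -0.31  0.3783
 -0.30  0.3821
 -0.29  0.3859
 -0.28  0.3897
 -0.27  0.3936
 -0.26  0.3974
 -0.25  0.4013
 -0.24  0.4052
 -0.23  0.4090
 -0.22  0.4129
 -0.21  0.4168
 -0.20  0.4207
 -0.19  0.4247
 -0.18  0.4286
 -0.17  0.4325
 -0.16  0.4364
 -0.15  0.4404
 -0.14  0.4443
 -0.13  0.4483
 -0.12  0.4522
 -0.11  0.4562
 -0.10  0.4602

$18.93

σ√T = 0.24·√0.5 = 0.1697
d₁ = [ln(372/371) + (0.064 + ½·0.24²)·0.5] / (σ√T) = (0.0027 + 0.0464) / 0.1697 = 0.2893 → 0.29
d₂ = 0.2893 − 0.1697 = 0.1196 → 0.12
exp(−rT) = exp(−0.064·0.5) = 0.9685
N(−d₂) = N(-0.12) = 0.4522;  N(−d₁) = N(-0.29) = 0.3859
P = 371·0.9685·0.4522 − 372·0.3859 = 162.4816 − 143.5548 = 18.9268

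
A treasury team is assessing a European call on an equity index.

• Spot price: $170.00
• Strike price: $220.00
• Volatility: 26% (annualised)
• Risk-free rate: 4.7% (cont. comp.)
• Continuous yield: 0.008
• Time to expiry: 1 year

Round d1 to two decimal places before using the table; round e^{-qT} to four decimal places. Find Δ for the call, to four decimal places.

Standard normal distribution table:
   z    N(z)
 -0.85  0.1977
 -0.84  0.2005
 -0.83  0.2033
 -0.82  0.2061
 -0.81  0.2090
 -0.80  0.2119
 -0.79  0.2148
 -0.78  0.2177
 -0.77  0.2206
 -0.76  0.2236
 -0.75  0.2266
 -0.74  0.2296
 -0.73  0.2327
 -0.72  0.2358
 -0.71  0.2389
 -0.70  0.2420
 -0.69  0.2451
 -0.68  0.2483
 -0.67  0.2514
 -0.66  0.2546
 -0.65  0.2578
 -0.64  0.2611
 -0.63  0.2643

0.2370

σ√T = 0.26·√1 = 0.2600
d₁ = [ln(170/220) + (0.047 − 0.008 + 0.26²/2)·1] / 0.2600 = [-0.2578 + 0.0728] / 0.2600 = -0.7117 ⇒ -0.71
N(d₁) = N(-0.71) = 0.2389
Δ_call = exp(−qT)·N(d₁) = 0.9920·0.2389 = 0.2370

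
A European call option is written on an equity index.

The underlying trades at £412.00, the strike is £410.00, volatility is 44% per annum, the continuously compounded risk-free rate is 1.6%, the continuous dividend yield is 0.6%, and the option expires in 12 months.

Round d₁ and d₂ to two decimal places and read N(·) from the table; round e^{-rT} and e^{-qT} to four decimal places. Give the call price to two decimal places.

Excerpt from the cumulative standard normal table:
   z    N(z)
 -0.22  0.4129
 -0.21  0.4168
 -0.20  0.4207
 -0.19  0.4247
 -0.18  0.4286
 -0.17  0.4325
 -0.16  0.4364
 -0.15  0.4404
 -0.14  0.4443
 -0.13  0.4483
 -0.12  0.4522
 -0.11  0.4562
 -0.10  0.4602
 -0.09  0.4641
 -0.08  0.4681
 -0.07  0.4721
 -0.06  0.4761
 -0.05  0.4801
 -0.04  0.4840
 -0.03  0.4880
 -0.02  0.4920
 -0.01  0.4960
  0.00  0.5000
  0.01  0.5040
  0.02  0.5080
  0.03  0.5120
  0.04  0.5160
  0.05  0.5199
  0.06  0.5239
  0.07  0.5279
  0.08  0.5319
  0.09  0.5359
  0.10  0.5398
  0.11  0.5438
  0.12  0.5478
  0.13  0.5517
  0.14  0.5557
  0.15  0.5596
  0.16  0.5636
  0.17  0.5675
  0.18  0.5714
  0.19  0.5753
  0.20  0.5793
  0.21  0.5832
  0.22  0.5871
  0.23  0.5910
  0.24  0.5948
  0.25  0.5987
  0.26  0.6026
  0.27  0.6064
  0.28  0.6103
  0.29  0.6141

£73.83

T = 1;  σ√T = 0.4400
d₁ = [ln(412/410) + (0.016 − 0.006 + 0.44²/2)·1] / 0.4400 = [0.0049 + 0.1068] / 0.4400 = 0.2538 ⇒ 0.25
d₂ = d₁ − σ√T = 0.2538 − 0.4400 = -0.1862 ⇒ -0.19
exp(−qT) = exp(−0.006·1) = 0.9940;  exp(−rT) = exp(−0.016·1) = 0.9841
N(d₁) = N(0.25) = 0.5987;  N(d₂) = N(-0.19) = 0.4247
C = 412·0.9940·0.5987 − 410·0.9841·0.4247 = 245.1844 − 171.3584 = 73.8260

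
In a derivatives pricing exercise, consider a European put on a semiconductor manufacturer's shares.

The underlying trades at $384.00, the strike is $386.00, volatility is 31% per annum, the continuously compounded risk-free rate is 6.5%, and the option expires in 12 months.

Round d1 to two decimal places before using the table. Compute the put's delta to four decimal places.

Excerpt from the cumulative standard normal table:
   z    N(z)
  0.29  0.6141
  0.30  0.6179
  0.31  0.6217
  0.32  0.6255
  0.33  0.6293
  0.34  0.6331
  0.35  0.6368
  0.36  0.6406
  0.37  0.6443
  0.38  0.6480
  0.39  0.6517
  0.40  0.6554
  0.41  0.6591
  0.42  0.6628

-0.3632

σ√T = 0.31·√1 = 0.3100
d₁ = [ln(384/386) + (0.065 + 0.31²/2)·1] / 0.3100 = [-0.0052 + 0.1131] / 0.3100 = 0.3479 → 0.35
N(d₁) = N(0.35) = 0.6368
Δ_put = N(d₁) − 1 = 0.6368 − 1 = -0.3632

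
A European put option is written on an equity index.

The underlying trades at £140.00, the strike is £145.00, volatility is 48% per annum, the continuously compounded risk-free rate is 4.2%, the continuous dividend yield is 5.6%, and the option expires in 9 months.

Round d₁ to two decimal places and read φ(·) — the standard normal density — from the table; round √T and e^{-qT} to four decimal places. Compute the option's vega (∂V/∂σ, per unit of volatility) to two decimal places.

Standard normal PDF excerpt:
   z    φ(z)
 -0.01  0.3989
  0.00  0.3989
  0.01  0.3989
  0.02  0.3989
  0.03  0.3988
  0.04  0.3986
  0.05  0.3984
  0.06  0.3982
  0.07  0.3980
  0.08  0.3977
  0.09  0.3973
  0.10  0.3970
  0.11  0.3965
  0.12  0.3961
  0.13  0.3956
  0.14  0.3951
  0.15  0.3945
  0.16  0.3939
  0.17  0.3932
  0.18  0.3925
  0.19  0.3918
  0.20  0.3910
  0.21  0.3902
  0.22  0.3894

46.15

σ√T = 0.48·√0.75 = 0.4157
d₁ = [ln(140/145) + (0.042 − 0.056 + 0.48²/2)·0.75] / 0.4157 = [-0.0351 + 0.0759] / 0.4157 = 0.0982 which rounds to 0.10
√T = √0.75 = 0.8660
φ(d₁) = φ(0.10) = 0.3970
exp(−qT) = exp(−0.056·0.75) = 0.9589
vega = S·exp(−qT)·φ(d₁)·√T = 140·0.9589·0.3970·0.8660 = 46.1540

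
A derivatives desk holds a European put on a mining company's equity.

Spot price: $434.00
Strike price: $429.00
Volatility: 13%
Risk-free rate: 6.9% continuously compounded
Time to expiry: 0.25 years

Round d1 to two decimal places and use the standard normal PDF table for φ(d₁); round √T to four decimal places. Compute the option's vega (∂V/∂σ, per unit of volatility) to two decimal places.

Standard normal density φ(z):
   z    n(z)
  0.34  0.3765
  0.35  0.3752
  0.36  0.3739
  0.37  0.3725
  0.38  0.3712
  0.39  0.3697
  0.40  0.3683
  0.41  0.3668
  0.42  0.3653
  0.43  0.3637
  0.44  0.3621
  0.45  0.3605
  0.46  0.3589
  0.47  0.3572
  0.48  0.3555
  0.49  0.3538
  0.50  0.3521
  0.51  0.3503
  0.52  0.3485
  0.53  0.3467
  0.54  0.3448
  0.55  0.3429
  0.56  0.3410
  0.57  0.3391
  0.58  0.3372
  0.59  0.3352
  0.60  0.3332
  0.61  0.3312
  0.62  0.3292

77.14

T = 0.25;  σ√T = 0.0650
ln(S/K) + (r + σ²/2)T = ln(434/429) + (0.069 + 0.13²/2)·0.25 = 0.0116 + 0.0194 = 0.0310
d₁ = 0.0310 / 0.0650 = 0.4762 ⇒ 0.48
√T = √0.25 = 0.5000
φ(d₁) = φ(0.48) = 0.3555
vega = S·φ(d₁)·√T = 434·0.3555·0.5000 = 77.1435
(The call has the same vega.)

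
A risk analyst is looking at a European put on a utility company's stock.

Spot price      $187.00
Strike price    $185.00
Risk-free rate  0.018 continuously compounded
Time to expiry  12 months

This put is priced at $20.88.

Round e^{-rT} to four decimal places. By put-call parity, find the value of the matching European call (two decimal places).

$26.17

e^(−rT) = e^(−0.018·1) = 0.9822
Put-call parity: C − P = S − K·e^(−rT) = 187 − 185·0.9822 = 187 − 181.7070 = 5.2930
C = P + (C − P) = 20.88 + (5.2930) = 26.1730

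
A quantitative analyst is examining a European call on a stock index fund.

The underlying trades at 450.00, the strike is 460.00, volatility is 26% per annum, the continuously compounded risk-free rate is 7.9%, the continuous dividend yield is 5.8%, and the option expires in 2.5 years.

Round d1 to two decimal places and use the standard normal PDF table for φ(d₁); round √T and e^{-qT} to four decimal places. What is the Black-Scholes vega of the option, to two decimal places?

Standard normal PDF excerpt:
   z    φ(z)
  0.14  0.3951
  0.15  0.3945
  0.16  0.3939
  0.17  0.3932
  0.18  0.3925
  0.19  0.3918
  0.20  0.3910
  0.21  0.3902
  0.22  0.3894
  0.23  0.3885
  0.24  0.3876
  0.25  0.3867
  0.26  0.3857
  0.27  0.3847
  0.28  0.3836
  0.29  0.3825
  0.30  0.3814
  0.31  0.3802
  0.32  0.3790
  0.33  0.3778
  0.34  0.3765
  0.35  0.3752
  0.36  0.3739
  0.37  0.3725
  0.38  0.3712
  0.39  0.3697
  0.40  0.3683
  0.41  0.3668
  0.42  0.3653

T = 2.5;  σ√T = 0.4111
d₁ = [ln(450/460) + (0.079 − 0.058 + 0.26²/2)·2.5] / 0.4111 = [-0.0220 + 0.1370] / 0.4111 = 0.2798 ⇒ 0.28
√T = √2.5 = 1.5811
φ(d₁) = φ(0.28) = 0.3836
exp(−qT) = exp(−0.058·2.5) = 0.8650
vega = S·exp(−qT)·φ(d₁)·√T = 450·0.8650·0.3836·1.5811 = 236.0840

236.08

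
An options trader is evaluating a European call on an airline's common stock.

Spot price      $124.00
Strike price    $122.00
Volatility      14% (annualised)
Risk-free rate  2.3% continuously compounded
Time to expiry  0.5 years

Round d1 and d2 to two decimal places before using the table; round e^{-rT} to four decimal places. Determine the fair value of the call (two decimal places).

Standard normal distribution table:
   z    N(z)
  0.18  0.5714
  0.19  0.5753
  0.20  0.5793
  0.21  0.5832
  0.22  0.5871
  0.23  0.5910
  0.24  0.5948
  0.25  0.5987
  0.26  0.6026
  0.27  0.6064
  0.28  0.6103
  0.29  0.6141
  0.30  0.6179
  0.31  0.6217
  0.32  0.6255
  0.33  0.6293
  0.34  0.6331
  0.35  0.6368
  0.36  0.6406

$6.75

σ√T = 0.14·√0.5 = 0.0990
d₁ = [ln(124/122) + (0.023 + 0.14²/2)·0.5] / 0.0990 = [0.0163 + 0.0164] / 0.0990 = 0.3299 ⇒ 0.33
d₂ = d₁ − σ√T = 0.3299 − 0.0990 = 0.2309 ⇒ 0.23
e^(−rT) = e^(−0.023·0.5) = 0.9886
N(d₁) = N(0.33) = 0.6293;  N(d₂) = N(0.23) = 0.5910
C = 124·0.6293 − 122·0.9886·0.5910 = 78.0332 − 71.2800 = 6.7532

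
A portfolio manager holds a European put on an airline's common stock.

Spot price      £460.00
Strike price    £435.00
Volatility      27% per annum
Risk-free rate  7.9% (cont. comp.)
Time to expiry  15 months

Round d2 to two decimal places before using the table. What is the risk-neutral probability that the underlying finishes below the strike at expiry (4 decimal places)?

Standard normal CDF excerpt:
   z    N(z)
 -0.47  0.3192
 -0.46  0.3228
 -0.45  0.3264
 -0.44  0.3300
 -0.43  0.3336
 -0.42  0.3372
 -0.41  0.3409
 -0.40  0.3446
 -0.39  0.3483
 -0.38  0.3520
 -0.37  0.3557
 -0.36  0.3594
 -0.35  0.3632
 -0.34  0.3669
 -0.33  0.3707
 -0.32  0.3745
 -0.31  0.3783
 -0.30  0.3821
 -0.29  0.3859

σ√T = 0.27·√1.25 = 0.3019
d₁ = [ln(460/435) + (0.079 + 0.27²/2)·1.25] / 0.3019 = [0.0559 + 0.1443] / 0.3019 = 0.6632 ⇒ 0.66
d₂ = d₁ − σ√T = 0.6632 − 0.3019 = 0.3613 ⇒ 0.36
Risk-neutral Pr[S_T < K] = N(−d₂) = N(-0.36) = 0.3594

0.3594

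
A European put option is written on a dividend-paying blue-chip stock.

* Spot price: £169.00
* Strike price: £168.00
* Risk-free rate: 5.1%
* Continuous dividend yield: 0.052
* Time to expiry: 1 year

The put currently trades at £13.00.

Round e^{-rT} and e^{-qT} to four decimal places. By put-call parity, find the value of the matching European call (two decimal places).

£13.78

exp(−qT) = exp(−0.052·1) = 0.9493;  exp(−rT) = exp(−0.051·1) = 0.9503
Put-call parity: C − P = S·e^(−qT) − K·e^(−rT) = 169·0.9493 − 168·0.9503 = 160.4317 − 159.6504 = 0.7813
C = P + (C − P) = 13.00 + (0.7813) = 13.7813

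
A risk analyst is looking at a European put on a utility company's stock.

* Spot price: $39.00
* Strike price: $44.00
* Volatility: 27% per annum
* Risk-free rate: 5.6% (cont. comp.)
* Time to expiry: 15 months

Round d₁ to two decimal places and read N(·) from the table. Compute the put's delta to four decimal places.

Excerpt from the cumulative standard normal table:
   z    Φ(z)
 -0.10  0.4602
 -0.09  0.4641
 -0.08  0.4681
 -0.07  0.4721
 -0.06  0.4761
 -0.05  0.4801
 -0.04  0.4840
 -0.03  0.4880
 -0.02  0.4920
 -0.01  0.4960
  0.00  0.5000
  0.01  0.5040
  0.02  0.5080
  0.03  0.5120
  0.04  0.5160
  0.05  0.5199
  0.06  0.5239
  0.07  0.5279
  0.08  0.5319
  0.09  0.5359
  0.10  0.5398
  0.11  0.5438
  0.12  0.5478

-0.5080

σ√T = 0.27·√1.25 = 0.3019
d₁ = [ln(39/44) + (0.056 + 0.27²/2)·1.25] / 0.3019 = [-0.1206 + 0.1156] / 0.3019 = -0.0168 → -0.02
N(d₁) = N(-0.02) = 0.4920
Δ_put = N(d₁) − 1 = 0.4920 − 1 = -0.5080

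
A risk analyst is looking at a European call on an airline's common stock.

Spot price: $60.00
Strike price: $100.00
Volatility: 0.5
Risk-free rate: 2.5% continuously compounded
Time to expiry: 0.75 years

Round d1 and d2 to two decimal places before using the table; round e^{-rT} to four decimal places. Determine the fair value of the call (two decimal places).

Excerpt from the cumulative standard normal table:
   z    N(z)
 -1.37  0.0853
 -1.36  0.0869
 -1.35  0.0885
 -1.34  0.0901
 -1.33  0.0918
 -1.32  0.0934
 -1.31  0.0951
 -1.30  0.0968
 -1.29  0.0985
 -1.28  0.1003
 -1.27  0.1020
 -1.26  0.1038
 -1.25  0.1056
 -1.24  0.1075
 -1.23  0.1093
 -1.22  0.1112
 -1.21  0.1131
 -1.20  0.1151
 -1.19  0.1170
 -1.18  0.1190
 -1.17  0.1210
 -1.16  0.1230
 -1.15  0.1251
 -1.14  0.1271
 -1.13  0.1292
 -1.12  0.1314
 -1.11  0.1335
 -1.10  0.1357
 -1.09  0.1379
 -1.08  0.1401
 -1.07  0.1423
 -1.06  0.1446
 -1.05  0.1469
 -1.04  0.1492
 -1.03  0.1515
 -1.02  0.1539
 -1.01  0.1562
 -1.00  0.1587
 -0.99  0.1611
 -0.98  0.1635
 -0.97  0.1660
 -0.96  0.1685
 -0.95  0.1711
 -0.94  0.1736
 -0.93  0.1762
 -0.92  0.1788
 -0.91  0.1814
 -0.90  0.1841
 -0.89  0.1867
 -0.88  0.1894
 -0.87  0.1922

σ√T = 0.5 × 0.8660 = 0.4330
ln(S/K) + (r + σ²/2)T = ln(60/100) + (0.025 + 0.5²/2)·0.75 = -0.5108 + 0.1125 = -0.3983
d₁ = -0.3983 / 0.4330 = -0.9199 which rounds to -0.92
d₂ = d₁ − σ√T = -0.9199 − 0.4330 = -1.3529 which rounds to -1.35
exp(−rT) = exp(−0.025·0.75) = 0.9814
C = 60·N(-0.92) − 100·0.9814·N(-1.35) = 60·0.1788 − 100·0.9814·0.0885 = 10.7280 − 8.6854 = 2.0426

$2.04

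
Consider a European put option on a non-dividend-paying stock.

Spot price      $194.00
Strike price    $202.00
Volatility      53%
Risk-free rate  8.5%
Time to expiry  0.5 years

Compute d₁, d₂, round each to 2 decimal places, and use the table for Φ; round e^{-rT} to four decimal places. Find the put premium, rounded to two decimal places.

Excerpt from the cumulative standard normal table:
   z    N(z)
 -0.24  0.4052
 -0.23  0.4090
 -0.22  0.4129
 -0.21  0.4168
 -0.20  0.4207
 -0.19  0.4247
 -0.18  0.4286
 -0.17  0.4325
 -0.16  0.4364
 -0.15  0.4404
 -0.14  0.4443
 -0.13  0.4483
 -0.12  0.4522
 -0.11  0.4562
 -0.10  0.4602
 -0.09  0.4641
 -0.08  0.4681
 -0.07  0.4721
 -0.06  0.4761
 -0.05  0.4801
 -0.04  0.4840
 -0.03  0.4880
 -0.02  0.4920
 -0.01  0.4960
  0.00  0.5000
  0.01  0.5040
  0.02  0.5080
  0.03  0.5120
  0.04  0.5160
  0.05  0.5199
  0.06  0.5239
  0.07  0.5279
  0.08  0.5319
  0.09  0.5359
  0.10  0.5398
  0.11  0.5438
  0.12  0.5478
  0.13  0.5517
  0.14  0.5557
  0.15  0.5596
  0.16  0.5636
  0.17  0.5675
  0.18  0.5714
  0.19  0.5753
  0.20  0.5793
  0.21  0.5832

σ√T = 0.53·√0.5 = 0.3748
d₁ = [ln(194/202) + (0.085 + 0.53²/2)·0.5] / 0.3748 = [-0.0404 + 0.1127] / 0.3748 = 0.1930 ⇒ 0.19
d₂ = d₁ − σ√T = 0.1930 − 0.3748 = -0.1818 ⇒ -0.18
e^(−rT) = e^(−0.085·0.5) = 0.9584
P = 202·0.9584·N(0.18) − 194·N(-0.19) = 202·0.9584·0.5714 − 194·0.4247 = 110.6212 − 82.3918 = 28.2294

$28.23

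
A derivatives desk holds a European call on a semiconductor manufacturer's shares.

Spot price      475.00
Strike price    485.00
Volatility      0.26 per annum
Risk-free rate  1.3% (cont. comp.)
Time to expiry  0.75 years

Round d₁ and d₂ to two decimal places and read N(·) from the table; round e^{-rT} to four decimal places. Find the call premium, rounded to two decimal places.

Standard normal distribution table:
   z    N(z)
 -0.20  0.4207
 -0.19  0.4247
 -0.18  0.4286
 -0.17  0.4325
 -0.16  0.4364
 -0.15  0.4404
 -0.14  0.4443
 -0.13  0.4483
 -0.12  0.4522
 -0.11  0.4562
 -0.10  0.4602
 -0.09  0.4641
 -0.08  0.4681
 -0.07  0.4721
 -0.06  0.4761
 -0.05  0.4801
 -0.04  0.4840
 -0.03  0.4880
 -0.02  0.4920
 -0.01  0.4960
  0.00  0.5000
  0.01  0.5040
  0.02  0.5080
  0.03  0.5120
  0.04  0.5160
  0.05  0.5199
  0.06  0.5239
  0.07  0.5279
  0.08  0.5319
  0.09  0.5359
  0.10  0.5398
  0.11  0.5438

39.25

σ√T = 0.26 × 0.8660 = 0.2252
ln(S/K) + (r + σ²/2)T = ln(475/485) + (0.013 + 0.26²/2)·0.75 = -0.0208 + 0.0351 = 0.0143
d₁ = 0.0143 / 0.2252 = 0.0634 ≈ 0.06
d₂ = d₁ − σ√T = 0.0634 − 0.2252 = -0.1618 ≈ -0.16
exp(−rT) = exp(−0.013·0.75) = 0.9903
C = 475·N(0.06) − 485·0.9903·N(-0.16) = 475·0.5239 − 485·0.9903·0.4364 = 248.8525 − 209.6010 = 39.2515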